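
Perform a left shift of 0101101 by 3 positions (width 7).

Original: 0101101 (decimal 45)
Shift left by 3 positions
Append 3 zeros on the right and drop the 3 high bits that overflow the 7-bit width
Result: 1101000 (decimal 104)
Equivalent: 45 << 3 = 45 × 2^3 = 360, truncated to 7 bits = 104



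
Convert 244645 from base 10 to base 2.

Using repeated division by 2:
244645 ÷ 2 = 122322 remainder 1
122322 ÷ 2 = 61161 remainder 0
61161 ÷ 2 = 30580 remainder 1
30580 ÷ 2 = 15290 remainder 0
15290 ÷ 2 = 7645 remainder 0
7645 ÷ 2 = 3822 remainder 1
3822 ÷ 2 = 1911 remainder 0
1911 ÷ 2 = 955 remainder 1
955 ÷ 2 = 477 remainder 1
477 ÷ 2 = 238 remainder 1
238 ÷ 2 = 119 remainder 0
119 ÷ 2 = 59 remainder 1
59 ÷ 2 = 29 remainder 1
29 ÷ 2 = 14 remainder 1
14 ÷ 2 = 7 remainder 0
7 ÷ 2 = 3 remainder 1
3 ÷ 2 = 1 remainder 1
1 ÷ 2 = 0 remainder 1
Reading remainders bottom to top: 111011101110100101



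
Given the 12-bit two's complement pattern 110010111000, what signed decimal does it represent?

Binary: 110010111000
Sign bit: 1 (negative)
Invert: 001101000111
Add 1:  001101001000
Magnitude: 001101001000 = 512 + 256 + 64 + 8 = 840
Value: -840



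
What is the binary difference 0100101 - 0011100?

Method 1 - Direct subtraction (column by column from the right: bit − bit − borrow-in; if negative, add 2 and borrow 1 from the next column):
borrow: 0110000
        0100101
-       0011100
---------------
        0001001

Method 2 - Add two's complement:
Two's complement of 0011100: invert → 1100011, add 1 → 1100100
  0100101
+ 1100100
---------
 10001001  (end carry out of the top bit = 1)
Discarding the end carry: 0001001
Decimal check:
  0100101 = 32 + 4 + 1 = 37
  0011100 = 16 + 8 + 4 = 28
  37 - 28 = 9, and 0001001 = 8 + 1 = 9 ✓



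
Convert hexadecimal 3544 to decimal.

Expand by place value (powers of 16):
3544 = 3 × 16^3 + 5 × 16^2 + 4 × 16^1 + 4 × 16^0
= 3 × 4096 + 5 × 256 + 4 × 16 + 4 × 1
= 12288 + 1280 + 64 + 4
= 13636



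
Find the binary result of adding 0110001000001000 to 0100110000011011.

Add column by column from the right: bit + bit + carry-in; write the sum mod 2, carry 1 when the sum is 2 or 3.
carry:  1000000000110000
        0110001000001000
+       0100110000011011
------------------------
       01010111000100011
(the carry out of the leftmost column, 0, becomes the leading bit)
Decimal check:
  0110001000001000 = 16384 + 8192 + 512 + 8 = 25096
  0100110000011011 = 16384 + 2048 + 1024 + 16 + 8 + 2 + 1 = 19483
  25096 + 19483 = 44579, and 01010111000100011 = 32768 + 8192 + 2048 + 1024 + 512 + 32 + 2 + 1 = 44579 ✓



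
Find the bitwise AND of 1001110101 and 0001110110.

AND: 1 only when both bits are 1
  1001110101
& 0001110110
------------
  0001110100
Decimal: 629 & 118 = 116



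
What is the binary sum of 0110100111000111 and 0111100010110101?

Add column by column from the right: bit + bit + carry-in; write the sum mod 2, carry 1 when the sum is 2 or 3.
carry:  1111001100001110
        0110100111000111
+       0111100010110101
------------------------
       01110001001111100
(the carry out of the leftmost column, 0, becomes the leading bit)
Decimal check:
  0110100111000111 = 16384 + 8192 + 2048 + 256 + 128 + 64 + 4 + 2 + 1 = 27079
  0111100010110101 = 16384 + 8192 + 4096 + 2048 + 128 + 32 + 16 + 4 + 1 = 30901
  27079 + 30901 = 57980, and 01110001001111100 = 32768 + 16384 + 8192 + 512 + 64 + 32 + 16 + 8 + 4 = 57980 ✓



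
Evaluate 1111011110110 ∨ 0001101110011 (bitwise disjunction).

OR: 1 when either bit is 1
  1111011110110
| 0001101110011
---------------
  1111111110111
Decimal: 7926 | 883 = 8183



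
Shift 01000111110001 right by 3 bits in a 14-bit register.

Original: 01000111110001 (decimal 4593)
Shift right by 3 positions
Drop the 3 low bits; fill with zeros on the left
Result: 00001000111110 (decimal 574)
Equivalent: 4593 >> 3 = 4593 ÷ 2^3 = 574



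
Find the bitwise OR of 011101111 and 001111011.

OR: 1 when either bit is 1
  011101111
| 001111011
-----------
  011111111
Decimal: 239 | 123 = 255



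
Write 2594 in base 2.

Using repeated division by 2:
2594 ÷ 2 = 1297 remainder 0
1297 ÷ 2 = 648 remainder 1
648 ÷ 2 = 324 remainder 0
324 ÷ 2 = 162 remainder 0
162 ÷ 2 = 81 remainder 0
81 ÷ 2 = 40 remainder 1
40 ÷ 2 = 20 remainder 0
20 ÷ 2 = 10 remainder 0
10 ÷ 2 = 5 remainder 0
5 ÷ 2 = 2 remainder 1
2 ÷ 2 = 1 remainder 0
1 ÷ 2 = 0 remainder 1
Reading remainders bottom to top: 101000100010



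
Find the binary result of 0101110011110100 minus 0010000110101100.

Method 1 - Direct subtraction (column by column from the right: bit − bit − borrow-in; if negative, add 2 and borrow 1 from the next column):
borrow: 0100011000010000
        0101110011110100
-       0010000110101100
------------------------
        0011101101001000

Method 2 - Add two's complement:
Two's complement of 0010000110101100: invert → 1101111001010011, add 1 → 1101111001010100
  0101110011110100
+ 1101111001010100
------------------
 10011101101001000  (end carry out of the top bit = 1)
Discarding the end carry: 0011101101001000
Decimal check:
  0101110011110100 = 16384 + 4096 + 2048 + 1024 + 128 + 64 + 32 + 16 + 4 = 23796
  0010000110101100 = 8192 + 256 + 128 + 32 + 8 + 4 = 8620
  23796 - 8620 = 15176, and 0011101101001000 = 8192 + 4096 + 2048 + 512 + 256 + 64 + 8 = 15176 ✓



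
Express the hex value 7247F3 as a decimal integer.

Expand by place value (powers of 16):
Digit values: F = 15
7247F3 = 7 × 16^5 + 2 × 16^4 + 4 × 16^3 + 7 × 16^2 + 15 × 16^1 + 3 × 16^0
= 7 × 1048576 + 2 × 65536 + 4 × 4096 + 7 × 256 + 15 × 16 + 3 × 1
= 7340032 + 131072 + 16384 + 1792 + 240 + 3
= 7489523



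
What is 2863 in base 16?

Using repeated division by 16 (digits 10–15 are A–F):
2863 ÷ 16 = 178 remainder 15 (F)
178 ÷ 16 = 11 remainder 2
11 ÷ 16 = 0 remainder 11 (B)
Reading remainders bottom to top: B2F



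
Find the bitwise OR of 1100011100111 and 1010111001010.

OR: 1 when either bit is 1
  1100011100111
| 1010111001010
---------------
  1110111101111
Decimal: 6375 | 5578 = 7663



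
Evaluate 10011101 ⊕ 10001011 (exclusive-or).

XOR: 1 when bits differ
  10011101
^ 10001011
----------
  00010110
Decimal: 157 ^ 139 = 22



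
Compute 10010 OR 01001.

OR: 1 when either bit is 1
  10010
| 01001
-------
  11011
Decimal: 18 | 9 = 27



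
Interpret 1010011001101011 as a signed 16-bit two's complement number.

Binary: 1010011001101011
Sign bit: 1 (negative)
Invert: 0101100110010100
Add 1:  0101100110010101
Magnitude: 0101100110010101 = 16384 + 4096 + 2048 + 256 + 128 + 16 + 4 + 1 = 22933
Value: -22933



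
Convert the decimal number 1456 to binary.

Using repeated division by 2:
1456 ÷ 2 = 728 remainder 0
728 ÷ 2 = 364 remainder 0
364 ÷ 2 = 182 remainder 0
182 ÷ 2 = 91 remainder 0
91 ÷ 2 = 45 remainder 1
45 ÷ 2 = 22 remainder 1
22 ÷ 2 = 11 remainder 0
11 ÷ 2 = 5 remainder 1
5 ÷ 2 = 2 remainder 1
2 ÷ 2 = 1 remainder 0
1 ÷ 2 = 0 remainder 1
Reading remainders bottom to top: 10110110000



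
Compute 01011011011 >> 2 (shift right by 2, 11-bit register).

Original: 01011011011 (decimal 731)
Shift right by 2 positions
Drop the 2 low bits; fill with zeros on the left
Result: 00010110110 (decimal 182)
Equivalent: 731 >> 2 = 731 ÷ 2^2 = 182



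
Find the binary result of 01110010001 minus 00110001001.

Method 1 - Direct subtraction (column by column from the right: bit − bit − borrow-in; if negative, add 2 and borrow 1 from the next column):
borrow: 00000010000
        01110010001
-       00110001001
-------------------
        01000001000

Method 2 - Add two's complement:
Two's complement of 00110001001: invert → 11001110110, add 1 → 11001110111
  01110010001
+ 11001110111
-------------
 101000001000  (end carry out of the top bit = 1)
Discarding the end carry: 01000001000
Decimal check:
  01110010001 = 512 + 256 + 128 + 16 + 1 = 913
  00110001001 = 256 + 128 + 8 + 1 = 393
  913 - 393 = 520, and 01000001000 = 512 + 8 = 520 ✓



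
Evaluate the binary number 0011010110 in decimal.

Sum of powers of 2 for each 1-bit:
2^1 + 2^2 + 2^4 + 2^6 + 2^7
= 2 + 4 + 16 + 64 + 128
= 214



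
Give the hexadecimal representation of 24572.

Using repeated division by 16 (digits 10–15 are A–F):
24572 ÷ 16 = 1535 remainder 12 (C)
1535 ÷ 16 = 95 remainder 15 (F)
95 ÷ 16 = 5 remainder 15 (F)
5 ÷ 16 = 0 remainder 5
Reading remainders bottom to top: 5FFC



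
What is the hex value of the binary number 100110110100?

Group into 4-bit nibbles from right:
  1001 = 9
  1011 = B
  0100 = 4
Result: 9B4



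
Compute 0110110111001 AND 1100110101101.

AND: 1 only when both bits are 1
  0110110111001
& 1100110101101
---------------
  0100110101001
Decimal: 3513 & 6573 = 2473



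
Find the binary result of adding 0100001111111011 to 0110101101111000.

Add column by column from the right: bit + bit + carry-in; write the sum mod 2, carry 1 when the sum is 2 or 3.
carry:  1000011111110000
        0100001111111011
+       0110101101111000
------------------------
       01010111101110011
(the carry out of the leftmost column, 0, becomes the leading bit)
Decimal check:
  0100001111111011 = 16384 + 512 + 256 + 128 + 64 + 32 + 16 + 8 + 2 + 1 = 17403
  0110101101111000 = 16384 + 8192 + 2048 + 512 + 256 + 64 + 32 + 16 + 8 = 27512
  17403 + 27512 = 44915, and 01010111101110011 = 32768 + 8192 + 2048 + 1024 + 512 + 256 + 64 + 32 + 16 + 2 + 1 = 44915 ✓



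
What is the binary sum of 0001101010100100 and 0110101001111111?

Add column by column from the right: bit + bit + carry-in; write the sum mod 2, carry 1 when the sum is 2 or 3.
carry:  1111010111111000
        0001101010100100
+       0110101001111111
------------------------
       01000010100100011
(the carry out of the leftmost column, 0, becomes the leading bit)
Decimal check:
  0001101010100100 = 4096 + 2048 + 512 + 128 + 32 + 4 = 6820
  0110101001111111 = 16384 + 8192 + 2048 + 512 + 64 + 32 + 16 + 8 + 4 + 2 + 1 = 27263
  6820 + 27263 = 34083, and 01000010100100011 = 32768 + 1024 + 256 + 32 + 2 + 1 = 34083 ✓



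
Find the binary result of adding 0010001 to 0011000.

Add column by column from the right: bit + bit + carry-in; write the sum mod 2, carry 1 when the sum is 2 or 3.
carry:  0100000
        0010001
+       0011000
---------------
       00101001
(the carry out of the leftmost column, 0, becomes the leading bit)
Decimal check:
  0010001 = 16 + 1 = 17
  0011000 = 16 + 8 = 24
  17 + 24 = 41, and 00101001 = 32 + 8 + 1 = 41 ✓



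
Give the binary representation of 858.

Using repeated division by 2:
858 ÷ 2 = 429 remainder 0
429 ÷ 2 = 214 remainder 1
214 ÷ 2 = 107 remainder 0
107 ÷ 2 = 53 remainder 1
53 ÷ 2 = 26 remainder 1
26 ÷ 2 = 13 remainder 0
13 ÷ 2 = 6 remainder 1
6 ÷ 2 = 3 remainder 0
3 ÷ 2 = 1 remainder 1
1 ÷ 2 = 0 remainder 1
Reading remainders bottom to top: 1101011010



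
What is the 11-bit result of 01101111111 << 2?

Original: 01101111111 (decimal 895)
Shift left by 2 positions
Append 2 zeros on the right and drop the 2 high bits that overflow the 11-bit width
Result: 10111111100 (decimal 1532)
Equivalent: 895 << 2 = 895 × 2^2 = 3580, truncated to 11 bits = 1532



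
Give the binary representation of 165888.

Using repeated division by 2:
165888 ÷ 2 = 82944 remainder 0
82944 ÷ 2 = 41472 remainder 0
41472 ÷ 2 = 20736 remainder 0
20736 ÷ 2 = 10368 remainder 0
10368 ÷ 2 = 5184 remainder 0
5184 ÷ 2 = 2592 remainder 0
2592 ÷ 2 = 1296 remainder 0
1296 ÷ 2 = 648 remainder 0
648 ÷ 2 = 324 remainder 0
324 ÷ 2 = 162 remainder 0
162 ÷ 2 = 81 remainder 0
81 ÷ 2 = 40 remainder 1
40 ÷ 2 = 20 remainder 0
20 ÷ 2 = 10 remainder 0
10 ÷ 2 = 5 remainder 0
5 ÷ 2 = 2 remainder 1
2 ÷ 2 = 1 remainder 0
1 ÷ 2 = 0 remainder 1
Reading remainders bottom to top: 101000100000000000



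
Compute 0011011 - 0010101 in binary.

Method 1 - Direct subtraction (column by column from the right: bit − bit − borrow-in; if negative, add 2 and borrow 1 from the next column):
borrow: 0001000
        0011011
-       0010101
---------------
        0000110

Method 2 - Add two's complement:
Two's complement of 0010101: invert → 1101010, add 1 → 1101011
  0011011
+ 1101011
---------
 10000110  (end carry out of the top bit = 1)
Discarding the end carry: 0000110
Decimal check:
  0011011 = 16 + 8 + 2 + 1 = 27
  0010101 = 16 + 4 + 1 = 21
  27 - 21 = 6, and 0000110 = 4 + 2 = 6 ✓



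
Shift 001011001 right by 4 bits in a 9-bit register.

Original: 001011001 (decimal 89)
Shift right by 4 positions
Drop the 4 low bits; fill with zeros on the left
Result: 000000101 (decimal 5)
Equivalent: 89 >> 4 = 89 ÷ 2^4 = 5



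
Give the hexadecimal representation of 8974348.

Using repeated division by 16 (digits 10–15 are A–F):
8974348 ÷ 16 = 560896 remainder 12 (C)
560896 ÷ 16 = 35056 remainder 0
35056 ÷ 16 = 2191 remainder 0
2191 ÷ 16 = 136 remainder 15 (F)
136 ÷ 16 = 8 remainder 8
8 ÷ 16 = 0 remainder 8
Reading remainders bottom to top: 88F00C



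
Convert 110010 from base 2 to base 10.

Sum of powers of 2 for each 1-bit:
2^1 + 2^4 + 2^5
= 2 + 16 + 32
= 50



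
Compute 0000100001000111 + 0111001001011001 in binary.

Add column by column from the right: bit + bit + carry-in; write the sum mod 2, carry 1 when the sum is 2 or 3.
carry:  0000000010111110
        0000100001000111
+       0111001001011001
------------------------
       00111101010100000
(the carry out of the leftmost column, 0, becomes the leading bit)
Decimal check:
  0000100001000111 = 2048 + 64 + 4 + 2 + 1 = 2119
  0111001001011001 = 16384 + 8192 + 4096 + 512 + 64 + 16 + 8 + 1 = 29273
  2119 + 29273 = 31392, and 00111101010100000 = 16384 + 8192 + 4096 + 2048 + 512 + 128 + 32 = 31392 ✓



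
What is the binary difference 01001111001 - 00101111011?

Method 1 - Direct subtraction (column by column from the right: bit − bit − borrow-in; if negative, add 2 and borrow 1 from the next column):
borrow: 01111111100
        01001111001
-       00101111011
-------------------
        00011111110

Method 2 - Add two's complement:
Two's complement of 00101111011: invert → 11010000100, add 1 → 11010000101
  01001111001
+ 11010000101
-------------
 100011111110  (end carry out of the top bit = 1)
Discarding the end carry: 00011111110
Decimal check:
  01001111001 = 512 + 64 + 32 + 16 + 8 + 1 = 633
  00101111011 = 256 + 64 + 32 + 16 + 8 + 2 + 1 = 379
  633 - 379 = 254, and 00011111110 = 128 + 64 + 32 + 16 + 8 + 4 + 2 = 254 ✓



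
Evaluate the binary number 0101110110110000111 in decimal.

Sum of powers of 2 for each 1-bit:
2^0 + 2^1 + 2^2 + 2^7 + 2^8 + 2^10 + 2^11 + 2^13 + 2^14 + 2^15 + 2^17
= 1 + 2 + 4 + 128 + 256 + 1024 + 2048 + 8192 + 16384 + 32768 + 131072
= 191879



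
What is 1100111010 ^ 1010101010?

XOR: 1 when bits differ
  1100111010
^ 1010101010
------------
  0110010000
Decimal: 826 ^ 682 = 400



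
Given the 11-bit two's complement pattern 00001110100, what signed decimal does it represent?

Binary: 00001110100
Sign bit: 0 (non-negative)
Read directly as an unsigned value:
00001110100 = 64 + 32 + 16 + 4 = 116
Value: 116



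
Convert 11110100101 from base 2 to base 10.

Sum of powers of 2 for each 1-bit:
2^0 + 2^2 + 2^5 + 2^7 + 2^8 + 2^9 + 2^10
= 1 + 4 + 32 + 128 + 256 + 512 + 1024
= 1957



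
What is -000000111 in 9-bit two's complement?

Original: 000000111
Step 1 - Invert all bits: 111111000
Step 2 - Add 1: 111111001
Verification: 000000111 + 111111001 = 1000000000; discarding the end carry (carry out of the top bit) leaves the 9-bit value 000000000, as required for x + (-x)



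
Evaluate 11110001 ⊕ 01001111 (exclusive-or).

XOR: 1 when bits differ
  11110001
^ 01001111
----------
  10111110
Decimal: 241 ^ 79 = 190



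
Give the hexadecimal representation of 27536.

Using repeated division by 16 (digits 10–15 are A–F):
27536 ÷ 16 = 1721 remainder 0
1721 ÷ 16 = 107 remainder 9
107 ÷ 16 = 6 remainder 11 (B)
6 ÷ 16 = 0 remainder 6
Reading remainders bottom to top: 6B90



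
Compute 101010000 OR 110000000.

OR: 1 when either bit is 1
  101010000
| 110000000
-----------
  111010000
Decimal: 336 | 384 = 464



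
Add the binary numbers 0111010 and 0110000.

Add column by column from the right: bit + bit + carry-in; write the sum mod 2, carry 1 when the sum is 2 or 3.
carry:  1100000
        0111010
+       0110000
---------------
       01101010
(the carry out of the leftmost column, 0, becomes the leading bit)
Decimal check:
  0111010 = 32 + 16 + 8 + 2 = 58
  0110000 = 32 + 16 = 48
  58 + 48 = 106, and 01101010 = 64 + 32 + 8 + 2 = 106 ✓



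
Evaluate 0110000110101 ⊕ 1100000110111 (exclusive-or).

XOR: 1 when bits differ
  0110000110101
^ 1100000110111
---------------
  1010000000010
Decimal: 3125 ^ 6199 = 5122



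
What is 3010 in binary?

Using repeated division by 2:
3010 ÷ 2 = 1505 remainder 0
1505 ÷ 2 = 752 remainder 1
752 ÷ 2 = 376 remainder 0
376 ÷ 2 = 188 remainder 0
188 ÷ 2 = 94 remainder 0
94 ÷ 2 = 47 remainder 0
47 ÷ 2 = 23 remainder 1
23 ÷ 2 = 11 remainder 1
11 ÷ 2 = 5 remainder 1
5 ÷ 2 = 2 remainder 1
2 ÷ 2 = 1 remainder 0
1 ÷ 2 = 0 remainder 1
Reading remainders bottom to top: 101111000010



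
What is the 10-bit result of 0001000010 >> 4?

Original: 0001000010 (decimal 66)
Shift right by 4 positions
Drop the 4 low bits; fill with zeros on the left
Result: 0000000100 (decimal 4)
Equivalent: 66 >> 4 = 66 ÷ 2^4 = 4



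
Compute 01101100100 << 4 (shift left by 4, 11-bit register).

Original: 01101100100 (decimal 868)
Shift left by 4 positions
Append 4 zeros on the right and drop the 4 high bits that overflow the 11-bit width
Result: 11001000000 (decimal 1600)
Equivalent: 868 << 4 = 868 × 2^4 = 13888, truncated to 11 bits = 1600



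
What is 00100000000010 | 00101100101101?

OR: 1 when either bit is 1
  00100000000010
| 00101100101101
----------------
  00101100101111
Decimal: 2050 | 2861 = 2863



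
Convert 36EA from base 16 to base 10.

Expand by place value (powers of 16):
Digit values: E = 14, A = 10
36EA = 3 × 16^3 + 6 × 16^2 + 14 × 16^1 + 10 × 16^0
= 3 × 4096 + 6 × 256 + 14 × 16 + 10 × 1
= 12288 + 1536 + 224 + 10
= 14058



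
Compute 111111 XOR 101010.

XOR: 1 when bits differ
  111111
^ 101010
--------
  010101
Decimal: 63 ^ 42 = 21



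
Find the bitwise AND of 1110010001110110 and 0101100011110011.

AND: 1 only when both bits are 1
  1110010001110110
& 0101100011110011
------------------
  0100000001110010
Decimal: 58486 & 22771 = 16498



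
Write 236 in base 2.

Using repeated division by 2:
236 ÷ 2 = 118 remainder 0
118 ÷ 2 = 59 remainder 0
59 ÷ 2 = 29 remainder 1
29 ÷ 2 = 14 remainder 1
14 ÷ 2 = 7 remainder 0
7 ÷ 2 = 3 remainder 1
3 ÷ 2 = 1 remainder 1
1 ÷ 2 = 0 remainder 1
Reading remainders bottom to top: 11101100



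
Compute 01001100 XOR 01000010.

XOR: 1 when bits differ
  01001100
^ 01000010
----------
  00001110
Decimal: 76 ^ 66 = 14



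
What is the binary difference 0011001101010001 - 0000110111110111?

Method 1 - Direct subtraction (column by column from the right: bit − bit − borrow-in; if negative, add 2 and borrow 1 from the next column):
borrow: 0001101111111100
        0011001101010001
-       0000110111110111
------------------------
        0010010101011010

Method 2 - Add two's complement:
Two's complement of 0000110111110111: invert → 1111001000001000, add 1 → 1111001000001001
  0011001101010001
+ 1111001000001001
------------------
 10010010101011010  (end carry out of the top bit = 1)
Discarding the end carry: 0010010101011010
Decimal check:
  0011001101010001 = 8192 + 4096 + 512 + 256 + 64 + 16 + 1 = 13137
  0000110111110111 = 2048 + 1024 + 256 + 128 + 64 + 32 + 16 + 4 + 2 + 1 = 3575
  13137 - 3575 = 9562, and 0010010101011010 = 8192 + 1024 + 256 + 64 + 16 + 8 + 2 = 9562 ✓



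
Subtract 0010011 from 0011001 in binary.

Method 1 - Direct subtraction (column by column from the right: bit − bit − borrow-in; if negative, add 2 and borrow 1 from the next column):
borrow: 0001100
        0011001
-       0010011
---------------
        0000110

Method 2 - Add two's complement:
Two's complement of 0010011: invert → 1101100, add 1 → 1101101
  0011001
+ 1101101
---------
 10000110  (end carry out of the top bit = 1)
Discarding the end carry: 0000110
Decimal check:
  0011001 = 16 + 8 + 1 = 25
  0010011 = 16 + 2 + 1 = 19
  25 - 19 = 6, and 0000110 = 4 + 2 = 6 ✓



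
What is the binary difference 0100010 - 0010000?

Method 1 - Direct subtraction (column by column from the right: bit − bit − borrow-in; if negative, add 2 and borrow 1 from the next column):
borrow: 0100000
        0100010
-       0010000
---------------
        0010010

Method 2 - Add two's complement:
Two's complement of 0010000: invert → 1101111, add 1 → 1110000
  0100010
+ 1110000
---------
 10010010  (end carry out of the top bit = 1)
Discarding the end carry: 0010010
Decimal check:
  0100010 = 32 + 2 = 34
  0010000 = 16
  34 - 16 = 18, and 0010010 = 16 + 2 = 18 ✓



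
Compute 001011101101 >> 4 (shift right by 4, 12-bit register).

Original: 001011101101 (decimal 749)
Shift right by 4 positions
Drop the 4 low bits; fill with zeros on the left
Result: 000000101110 (decimal 46)
Equivalent: 749 >> 4 = 749 ÷ 2^4 = 46



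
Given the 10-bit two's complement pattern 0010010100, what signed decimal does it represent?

Binary: 0010010100
Sign bit: 0 (non-negative)
Read directly as an unsigned value:
0010010100 = 128 + 16 + 4 = 148
Value: 148



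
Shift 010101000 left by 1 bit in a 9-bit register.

Original: 010101000 (decimal 168)
Shift left by 1 position
Append 1 zero on the right
Result: 101010000 (decimal 336)
Equivalent: 168 << 1 = 168 × 2^1 = 336



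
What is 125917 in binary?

Using repeated division by 2:
125917 ÷ 2 = 62958 remainder 1
62958 ÷ 2 = 31479 remainder 0
31479 ÷ 2 = 15739 remainder 1
15739 ÷ 2 = 7869 remainder 1
7869 ÷ 2 = 3934 remainder 1
3934 ÷ 2 = 1967 remainder 0
1967 ÷ 2 = 983 remainder 1
983 ÷ 2 = 491 remainder 1
491 ÷ 2 = 245 remainder 1
245 ÷ 2 = 122 remainder 1
122 ÷ 2 = 61 remainder 0
61 ÷ 2 = 30 remainder 1
30 ÷ 2 = 15 remainder 0
15 ÷ 2 = 7 remainder 1
7 ÷ 2 = 3 remainder 1
3 ÷ 2 = 1 remainder 1
1 ÷ 2 = 0 remainder 1
Reading remainders bottom to top: 11110101111011101



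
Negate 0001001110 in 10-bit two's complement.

Original: 0001001110
Step 1 - Invert all bits: 1110110001
Step 2 - Add 1: 1110110010
Verification: 0001001110 + 1110110010 = 10000000000; discarding the end carry (carry out of the top bit) leaves the 10-bit value 0000000000, as required for x + (-x)



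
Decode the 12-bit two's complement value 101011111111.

Binary: 101011111111
Sign bit: 1 (negative)
Invert: 010100000000
Add 1:  010100000001
Magnitude: 010100000001 = 1024 + 256 + 1 = 1281
Value: -1281



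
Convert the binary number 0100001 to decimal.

Sum of powers of 2 for each 1-bit:
2^0 + 2^5
= 1 + 32
= 33



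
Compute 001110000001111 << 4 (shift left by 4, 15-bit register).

Original: 001110000001111 (decimal 7183)
Shift left by 4 positions
Append 4 zeros on the right and drop the 4 high bits that overflow the 15-bit width
Result: 100000011110000 (decimal 16624)
Equivalent: 7183 << 4 = 7183 × 2^4 = 114928, truncated to 15 bits = 16624



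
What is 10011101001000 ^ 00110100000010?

XOR: 1 when bits differ
  10011101001000
^ 00110100000010
----------------
  10101001001010
Decimal: 10056 ^ 3330 = 10826



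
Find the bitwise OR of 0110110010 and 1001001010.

OR: 1 when either bit is 1
  0110110010
| 1001001010
------------
  1111111010
Decimal: 434 | 586 = 1018



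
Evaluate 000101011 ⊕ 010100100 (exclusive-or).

XOR: 1 when bits differ
  000101011
^ 010100100
-----------
  010001111
Decimal: 43 ^ 164 = 143



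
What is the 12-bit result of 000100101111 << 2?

Original: 000100101111 (decimal 303)
Shift left by 2 positions
Append 2 zeros on the right
Result: 010010111100 (decimal 1212)
Equivalent: 303 << 2 = 303 × 2^2 = 1212



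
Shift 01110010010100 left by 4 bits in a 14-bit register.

Original: 01110010010100 (decimal 7316)
Shift left by 4 positions
Append 4 zeros on the right and drop the 4 high bits that overflow the 14-bit width
Result: 00100101000000 (decimal 2368)
Equivalent: 7316 << 4 = 7316 × 2^4 = 117056, truncated to 14 bits = 2368



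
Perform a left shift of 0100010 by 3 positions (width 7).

Original: 0100010 (decimal 34)
Shift left by 3 positions
Append 3 zeros on the right and drop the 3 high bits that overflow the 7-bit width
Result: 0010000 (decimal 16)
Equivalent: 34 << 3 = 34 × 2^3 = 272, truncated to 7 bits = 16



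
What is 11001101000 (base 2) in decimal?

Sum of powers of 2 for each 1-bit:
2^3 + 2^5 + 2^6 + 2^9 + 2^10
= 8 + 32 + 64 + 512 + 1024
= 1640



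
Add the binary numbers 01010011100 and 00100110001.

Add column by column from the right: bit + bit + carry-in; write the sum mod 2, carry 1 when the sum is 2 or 3.
carry:  00001100000
        01010011100
+       00100110001
-------------------
       001111001101
(the carry out of the leftmost column, 0, becomes the leading bit)
Decimal check:
  01010011100 = 512 + 128 + 16 + 8 + 4 = 668
  00100110001 = 256 + 32 + 16 + 1 = 305
  668 + 305 = 973, and 001111001101 = 512 + 256 + 128 + 64 + 8 + 4 + 1 = 973 ✓



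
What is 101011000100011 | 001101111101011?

OR: 1 when either bit is 1
  101011000100011
| 001101111101011
-----------------
  101111111101011
Decimal: 22051 | 7147 = 24555



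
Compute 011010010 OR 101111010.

OR: 1 when either bit is 1
  011010010
| 101111010
-----------
  111111010
Decimal: 210 | 378 = 506



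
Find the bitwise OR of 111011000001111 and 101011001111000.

OR: 1 when either bit is 1
  111011000001111
| 101011001111000
-----------------
  111011001111111
Decimal: 30223 | 22136 = 30335



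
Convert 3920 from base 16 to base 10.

Expand by place value (powers of 16):
3920 = 3 × 16^3 + 9 × 16^2 + 2 × 16^1 + 0 × 16^0
= 3 × 4096 + 9 × 256 + 2 × 16 + 0 × 1
= 12288 + 2304 + 32 + 0
= 14624



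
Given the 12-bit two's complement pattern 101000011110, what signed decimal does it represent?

Binary: 101000011110
Sign bit: 1 (negative)
Invert: 010111100001
Add 1:  010111100010
Magnitude: 010111100010 = 1024 + 256 + 128 + 64 + 32 + 2 = 1506
Value: -1506



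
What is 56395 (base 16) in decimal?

Expand by place value (powers of 16):
56395 = 5 × 16^4 + 6 × 16^3 + 3 × 16^2 + 9 × 16^1 + 5 × 16^0
= 5 × 65536 + 6 × 4096 + 3 × 256 + 9 × 16 + 5 × 1
= 327680 + 24576 + 768 + 144 + 5
= 353173



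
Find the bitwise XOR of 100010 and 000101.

XOR: 1 when bits differ
  100010
^ 000101
--------
  100111
Decimal: 34 ^ 5 = 39



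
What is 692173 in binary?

Using repeated division by 2:
692173 ÷ 2 = 346086 remainder 1
346086 ÷ 2 = 173043 remainder 0
173043 ÷ 2 = 86521 remainder 1
86521 ÷ 2 = 43260 remainder 1
43260 ÷ 2 = 21630 remainder 0
21630 ÷ 2 = 10815 remainder 0
10815 ÷ 2 = 5407 remainder 1
5407 ÷ 2 = 2703 remainder 1
2703 ÷ 2 = 1351 remainder 1
1351 ÷ 2 = 675 remainder 1
675 ÷ 2 = 337 remainder 1
337 ÷ 2 = 168 remainder 1
168 ÷ 2 = 84 remainder 0
84 ÷ 2 = 42 remainder 0
42 ÷ 2 = 21 remainder 0
21 ÷ 2 = 10 remainder 1
10 ÷ 2 = 5 remainder 0
5 ÷ 2 = 2 remainder 1
2 ÷ 2 = 1 remainder 0
1 ÷ 2 = 0 remainder 1
Reading remainders bottom to top: 10101000111111001101



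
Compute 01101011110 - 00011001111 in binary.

Method 1 - Direct subtraction (column by column from the right: bit − bit − borrow-in; if negative, add 2 and borrow 1 from the next column):
borrow: 00100011110
        01101011110
-       00011001111
-------------------
        01010001111

Method 2 - Add two's complement:
Two's complement of 00011001111: invert → 11100110000, add 1 → 11100110001
  01101011110
+ 11100110001
-------------
 101010001111  (end carry out of the top bit = 1)
Discarding the end carry: 01010001111
Decimal check:
  01101011110 = 512 + 256 + 64 + 16 + 8 + 4 + 2 = 862
  00011001111 = 128 + 64 + 8 + 4 + 2 + 1 = 207
  862 - 207 = 655, and 01010001111 = 512 + 128 + 8 + 4 + 2 + 1 = 655 ✓



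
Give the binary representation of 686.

Using repeated division by 2:
686 ÷ 2 = 343 remainder 0
343 ÷ 2 = 171 remainder 1
171 ÷ 2 = 85 remainder 1
85 ÷ 2 = 42 remainder 1
42 ÷ 2 = 21 remainder 0
21 ÷ 2 = 10 remainder 1
10 ÷ 2 = 5 remainder 0
5 ÷ 2 = 2 remainder 1
2 ÷ 2 = 1 remainder 0
1 ÷ 2 = 0 remainder 1
Reading remainders bottom to top: 1010101110



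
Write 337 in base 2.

Using repeated division by 2:
337 ÷ 2 = 168 remainder 1
168 ÷ 2 = 84 remainder 0
84 ÷ 2 = 42 remainder 0
42 ÷ 2 = 21 remainder 0
21 ÷ 2 = 10 remainder 1
10 ÷ 2 = 5 remainder 0
5 ÷ 2 = 2 remainder 1
2 ÷ 2 = 1 remainder 0
1 ÷ 2 = 0 remainder 1
Reading remainders bottom to top: 101010001



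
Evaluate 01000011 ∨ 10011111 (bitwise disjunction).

OR: 1 when either bit is 1
  01000011
| 10011111
----------
  11011111
Decimal: 67 | 159 = 223



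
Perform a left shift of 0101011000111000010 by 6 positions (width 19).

Original: 0101011000111000010 (decimal 176578)
Shift left by 6 positions
Append 6 zeros on the right and drop the 6 high bits that overflow the 19-bit width
Result: 1000111000010000000 (decimal 290944)
Equivalent: 176578 << 6 = 176578 × 2^6 = 11300992, truncated to 19 bits = 290944



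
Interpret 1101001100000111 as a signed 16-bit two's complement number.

Binary: 1101001100000111
Sign bit: 1 (negative)
Invert: 0010110011111000
Add 1:  0010110011111001
Magnitude: 0010110011111001 = 8192 + 2048 + 1024 + 128 + 64 + 32 + 16 + 8 + 1 = 11513
Value: -11513



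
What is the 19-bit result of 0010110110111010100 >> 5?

Original: 0010110110111010100 (decimal 93652)
Shift right by 5 positions
Drop the 5 low bits; fill with zeros on the left
Result: 0000000101101101110 (decimal 2926)
Equivalent: 93652 >> 5 = 93652 ÷ 2^5 = 2926



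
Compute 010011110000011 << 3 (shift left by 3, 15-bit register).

Original: 010011110000011 (decimal 10115)
Shift left by 3 positions
Append 3 zeros on the right and drop the 3 high bits that overflow the 15-bit width
Result: 011110000011000 (decimal 15384)
Equivalent: 10115 << 3 = 10115 × 2^3 = 80920, truncated to 15 bits = 15384



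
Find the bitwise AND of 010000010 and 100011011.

AND: 1 only when both bits are 1
  010000010
& 100011011
-----------
  000000010
Decimal: 130 & 283 = 2



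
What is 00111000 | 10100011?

OR: 1 when either bit is 1
  00111000
| 10100011
----------
  10111011
Decimal: 56 | 163 = 187



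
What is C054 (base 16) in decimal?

Expand by place value (powers of 16):
Digit values: C = 12
C054 = 12 × 16^3 + 0 × 16^2 + 5 × 16^1 + 4 × 16^0
= 12 × 4096 + 0 × 256 + 5 × 16 + 4 × 1
= 49152 + 0 + 80 + 4
= 49236



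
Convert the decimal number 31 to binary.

Using repeated division by 2:
31 ÷ 2 = 15 remainder 1
15 ÷ 2 = 7 remainder 1
7 ÷ 2 = 3 remainder 1
3 ÷ 2 = 1 remainder 1
1 ÷ 2 = 0 remainder 1
Reading remainders bottom to top: 11111



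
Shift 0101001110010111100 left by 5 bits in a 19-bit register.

Original: 0101001110010111100 (decimal 171196)
Shift left by 5 positions
Append 5 zeros on the right and drop the 5 high bits that overflow the 19-bit width
Result: 0111001011110000000 (decimal 235392)
Equivalent: 171196 << 5 = 171196 × 2^5 = 5478272, truncated to 19 bits = 235392



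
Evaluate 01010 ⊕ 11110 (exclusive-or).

XOR: 1 when bits differ
  01010
^ 11110
-------
  10100
Decimal: 10 ^ 30 = 20



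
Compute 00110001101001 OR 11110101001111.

OR: 1 when either bit is 1
  00110001101001
| 11110101001111
----------------
  11110101101111
Decimal: 3177 | 15695 = 15727



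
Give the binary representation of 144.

Using repeated division by 2:
144 ÷ 2 = 72 remainder 0
72 ÷ 2 = 36 remainder 0
36 ÷ 2 = 18 remainder 0
18 ÷ 2 = 9 remainder 0
9 ÷ 2 = 4 remainder 1
4 ÷ 2 = 2 remainder 0
2 ÷ 2 = 1 remainder 0
1 ÷ 2 = 0 remainder 1
Reading remainders bottom to top: 10010000



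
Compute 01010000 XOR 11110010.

XOR: 1 when bits differ
  01010000
^ 11110010
----------
  10100010
Decimal: 80 ^ 242 = 162



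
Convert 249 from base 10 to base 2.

Using repeated division by 2:
249 ÷ 2 = 124 remainder 1
124 ÷ 2 = 62 remainder 0
62 ÷ 2 = 31 remainder 0
31 ÷ 2 = 15 remainder 1
15 ÷ 2 = 7 remainder 1
7 ÷ 2 = 3 remainder 1
3 ÷ 2 = 1 remainder 1
1 ÷ 2 = 0 remainder 1
Reading remainders bottom to top: 11111001



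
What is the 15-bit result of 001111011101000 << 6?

Original: 001111011101000 (decimal 7912)
Shift left by 6 positions
Append 6 zeros on the right and drop the 6 high bits that overflow the 15-bit width
Result: 011101000000000 (decimal 14848)
Equivalent: 7912 << 6 = 7912 × 2^6 = 506368, truncated to 15 bits = 14848



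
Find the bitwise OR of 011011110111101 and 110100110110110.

OR: 1 when either bit is 1
  011011110111101
| 110100110110110
-----------------
  111111110111111
Decimal: 14269 | 27062 = 32703



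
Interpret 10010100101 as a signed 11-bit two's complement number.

Binary: 10010100101
Sign bit: 1 (negative)
Invert: 01101011010
Add 1:  01101011011
Magnitude: 01101011011 = 512 + 256 + 64 + 16 + 8 + 2 + 1 = 859
Value: -859



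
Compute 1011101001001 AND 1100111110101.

AND: 1 only when both bits are 1
  1011101001001
& 1100111110101
---------------
  1000101000001
Decimal: 5961 & 6645 = 4417



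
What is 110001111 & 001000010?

AND: 1 only when both bits are 1
  110001111
& 001000010
-----------
  000000010
Decimal: 399 & 66 = 2



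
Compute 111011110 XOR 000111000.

XOR: 1 when bits differ
  111011110
^ 000111000
-----------
  111100110
Decimal: 478 ^ 56 = 486



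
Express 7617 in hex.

Using repeated division by 16 (digits 10–15 are A–F):
7617 ÷ 16 = 476 remainder 1
476 ÷ 16 = 29 remainder 12 (C)
29 ÷ 16 = 1 remainder 13 (D)
1 ÷ 16 = 0 remainder 1
Reading remainders bottom to top: 1DC1



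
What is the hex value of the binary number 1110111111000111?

Group into 4-bit nibbles from right:
  1110 = E
  1111 = F
  1100 = C
  0111 = 7
Result: EFC7



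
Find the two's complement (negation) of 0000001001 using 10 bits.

Original: 0000001001
Step 1 - Invert all bits: 1111110110
Step 2 - Add 1: 1111110111
Verification: 0000001001 + 1111110111 = 10000000000; discarding the end carry (carry out of the top bit) leaves the 10-bit value 0000000000, as required for x + (-x)



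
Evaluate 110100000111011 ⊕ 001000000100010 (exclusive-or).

XOR: 1 when bits differ
  110100000111011
^ 001000000100010
-----------------
  111100000011001
Decimal: 26683 ^ 4130 = 30745



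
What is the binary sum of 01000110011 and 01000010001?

Add column by column from the right: bit + bit + carry-in; write the sum mod 2, carry 1 when the sum is 2 or 3.
carry:  10001100110
        01000110011
+       01000010001
-------------------
       010001000100
(the carry out of the leftmost column, 0, becomes the leading bit)
Decimal check:
  01000110011 = 512 + 32 + 16 + 2 + 1 = 563
  01000010001 = 512 + 16 + 1 = 529
  563 + 529 = 1092, and 010001000100 = 1024 + 64 + 4 = 1092 ✓



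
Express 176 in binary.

Using repeated division by 2:
176 ÷ 2 = 88 remainder 0
88 ÷ 2 = 44 remainder 0
44 ÷ 2 = 22 remainder 0
22 ÷ 2 = 11 remainder 0
11 ÷ 2 = 5 remainder 1
5 ÷ 2 = 2 remainder 1
2 ÷ 2 = 1 remainder 0
1 ÷ 2 = 0 remainder 1
Reading remainders bottom to top: 10110000



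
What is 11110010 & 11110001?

AND: 1 only when both bits are 1
  11110010
& 11110001
----------
  11110000
Decimal: 242 & 241 = 240



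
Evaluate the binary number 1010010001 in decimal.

Sum of powers of 2 for each 1-bit:
2^0 + 2^4 + 2^7 + 2^9
= 1 + 16 + 128 + 512
= 657



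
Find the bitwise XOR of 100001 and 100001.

XOR: 1 when bits differ
  100001
^ 100001
--------
  000000
Decimal: 33 ^ 33 = 0



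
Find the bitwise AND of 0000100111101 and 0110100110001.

AND: 1 only when both bits are 1
  0000100111101
& 0110100110001
---------------
  0000100110001
Decimal: 317 & 3377 = 305



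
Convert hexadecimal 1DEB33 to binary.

Convert each hex digit to 4 bits:
  1 = 0001
  D = 1101
  E = 1110
  B = 1011
  3 = 0011
  3 = 0011
Concatenate: 000111011110101100110011



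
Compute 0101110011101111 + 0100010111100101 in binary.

Add column by column from the right: bit + bit + carry-in; write the sum mod 2, carry 1 when the sum is 2 or 3.
carry:  1011101111011110
        0101110011101111
+       0100010111100101
------------------------
       01010001011010100
(the carry out of the leftmost column, 0, becomes the leading bit)
Decimal check:
  0101110011101111 = 16384 + 4096 + 2048 + 1024 + 128 + 64 + 32 + 8 + 4 + 2 + 1 = 23791
  0100010111100101 = 16384 + 1024 + 256 + 128 + 64 + 32 + 4 + 1 = 17893
  23791 + 17893 = 41684, and 01010001011010100 = 32768 + 8192 + 512 + 128 + 64 + 16 + 4 = 41684 ✓



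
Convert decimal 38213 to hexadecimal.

Using repeated division by 16 (digits 10–15 are A–F):
38213 ÷ 16 = 2388 remainder 5
2388 ÷ 16 = 149 remainder 4
149 ÷ 16 = 9 remainder 5
9 ÷ 16 = 0 remainder 9
Reading remainders bottom to top: 9545



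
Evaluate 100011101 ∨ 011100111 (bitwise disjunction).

OR: 1 when either bit is 1
  100011101
| 011100111
-----------
  111111111
Decimal: 285 | 231 = 511



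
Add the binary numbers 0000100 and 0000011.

Add column by column from the right: bit + bit + carry-in; write the sum mod 2, carry 1 when the sum is 2 or 3.
carry:  0000000
        0000100
+       0000011
---------------
       00000111
(the carry out of the leftmost column, 0, becomes the leading bit)
Decimal check:
  0000100 = 4
  0000011 = 2 + 1 = 3
  4 + 3 = 7, and 00000111 = 4 + 2 + 1 = 7 ✓



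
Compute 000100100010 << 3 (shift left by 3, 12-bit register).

Original: 000100100010 (decimal 290)
Shift left by 3 positions
Append 3 zeros on the right
Result: 100100010000 (decimal 2320)
Equivalent: 290 << 3 = 290 × 2^3 = 2320



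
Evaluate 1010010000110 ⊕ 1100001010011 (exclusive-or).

XOR: 1 when bits differ
  1010010000110
^ 1100001010011
---------------
  0110011010101
Decimal: 5254 ^ 6227 = 3285



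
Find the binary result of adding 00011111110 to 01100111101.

Add column by column from the right: bit + bit + carry-in; write the sum mod 2, carry 1 when the sum is 2 or 3.
carry:  11111111000
        00011111110
+       01100111101
-------------------
       010000111011
(the carry out of the leftmost column, 0, becomes the leading bit)
Decimal check:
  00011111110 = 128 + 64 + 32 + 16 + 8 + 4 + 2 = 254
  01100111101 = 512 + 256 + 32 + 16 + 8 + 4 + 1 = 829
  254 + 829 = 1083, and 010000111011 = 1024 + 32 + 16 + 8 + 2 + 1 = 1083 ✓



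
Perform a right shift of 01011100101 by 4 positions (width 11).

Original: 01011100101 (decimal 741)
Shift right by 4 positions
Drop the 4 low bits; fill with zeros on the left
Result: 00000101110 (decimal 46)
Equivalent: 741 >> 4 = 741 ÷ 2^4 = 46



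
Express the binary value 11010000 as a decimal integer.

Sum of powers of 2 for each 1-bit:
2^4 + 2^6 + 2^7
= 16 + 64 + 128
= 208



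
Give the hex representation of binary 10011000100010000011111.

Group into 4-bit nibbles from right:
  0100 = 4
  1100 = C
  0100 = 4
  0100 = 4
  0001 = 1
  1111 = F
Result: 4C441F



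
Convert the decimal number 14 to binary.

Using repeated division by 2:
14 ÷ 2 = 7 remainder 0
7 ÷ 2 = 3 remainder 1
3 ÷ 2 = 1 remainder 1
1 ÷ 2 = 0 remainder 1
Reading remainders bottom to top: 1110



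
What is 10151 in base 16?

Using repeated division by 16 (digits 10–15 are A–F):
10151 ÷ 16 = 634 remainder 7
634 ÷ 16 = 39 remainder 10 (A)
39 ÷ 16 = 2 remainder 7
2 ÷ 16 = 0 remainder 2
Reading remainders bottom to top: 27A7

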